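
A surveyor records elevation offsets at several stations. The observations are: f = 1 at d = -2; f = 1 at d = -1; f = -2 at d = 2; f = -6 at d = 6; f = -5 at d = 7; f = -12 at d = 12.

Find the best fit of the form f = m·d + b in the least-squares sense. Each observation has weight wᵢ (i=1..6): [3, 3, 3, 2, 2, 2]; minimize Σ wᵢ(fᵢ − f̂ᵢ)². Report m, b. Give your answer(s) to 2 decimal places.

m = -0.91, b = -0.22

AᵀWA·[m, b]ᵀ = AᵀWf reads: 485·m + 47·b = -451;  47·m + 15·b = -46.
(Σwᵢ·d·d = 485, Σwᵢ·d = 47, Σwᵢ·1 = 15, Σwᵢ·d·f = -451, Σwᵢ·f = -46.)
Eliminating b: 15·(row 1) − 47·(row 2) gives 5066·m = 15·(-451) − 47·(-46) = -4603, so m = -4603/5066.
Then b = ((-46) − 47·(-4603/5066))/15 = -1113/5066.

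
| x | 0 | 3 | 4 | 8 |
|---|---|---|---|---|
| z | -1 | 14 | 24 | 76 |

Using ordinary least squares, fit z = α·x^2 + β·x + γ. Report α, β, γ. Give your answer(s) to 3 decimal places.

Normal-equation sums: Σx^2·x^2 = 4433, Σx^2·x = 603, Σx^2 = 89, Σx·x = 89, Σx = 15, Σ1 = 4.
And Σx^2·z = 5374, Σx·z = 746, Σz = 113.
Row-reducing yields α = 6891/7832, β = 20411/7832, γ = -2153/1958.

α = 0.880, β = 2.606, γ = -1.100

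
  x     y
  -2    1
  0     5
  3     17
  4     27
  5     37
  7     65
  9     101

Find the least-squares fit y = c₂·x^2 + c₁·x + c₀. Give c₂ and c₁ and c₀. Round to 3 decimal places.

Setting ∂/∂c₂ … = 0 gives: 9940·c₂ + 1280·c₁ + 184·c₀ = 12880;  1280·c₂ + 184·c₁ + 26·c₀ = 1706;  184·c₂ + 26·c₁ + 7·c₀ = 253.
Inverting the 3×3 Gram matrix, [c₂, c₁, c₀]ᵀ = [1418/1463, 3147/1463, 3915/1463]ᵀ.

c₂ = 0.969, c₁ = 2.151, c₀ = 2.676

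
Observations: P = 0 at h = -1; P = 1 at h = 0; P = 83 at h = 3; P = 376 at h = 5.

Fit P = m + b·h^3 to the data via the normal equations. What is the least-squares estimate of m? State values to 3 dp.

m = 2.063

Sums needed: Σ1 = 4, Σh^3 = 151, Σh^3·h^3 = 16355.
For XᵀP: ΣP = 460, Σh^3·P = 49241.
XᵀX·[m, b]ᵀ = XᵀP becomes [[4, 151]; [151, 16355]]·[m, b]ᵀ = [460, 49241]ᵀ.
Eliminating b: 16355·(row 1) − 151·(row 2) gives 42619·m = 16355·460 − 151·49241 = 87909, so m = 87909/42619.
Then b = (49241 − 151·(87909/42619))/16355 = 127504/42619.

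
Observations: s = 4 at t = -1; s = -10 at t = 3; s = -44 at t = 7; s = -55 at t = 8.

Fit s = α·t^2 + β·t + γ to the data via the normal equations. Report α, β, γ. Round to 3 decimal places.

Entries of AᵀA: Σt^2·t^2 = 6579, Σt^2·t = 881, Σt^2 = 123, Σt·t = 123, Σt = 17, Σ1 = 4.
Right-hand side: Σt^2·s = -5762, Σt·s = -782, Σs = -105.
AᵀA·[α, β, γ]ᵀ = Aᵀs becomes [[6579, 881, 123]; [881, 123, 17]; [123, 17, 4]]·[α, β, γ]ᵀ = [-5762, -782, -105]ᵀ.
Inverting the 3×3 Gram matrix, [α, β, γ]ᵀ = [-1035/1699, -3934/1699, 3947/1699]ᵀ.

α = -0.609, β = -2.315, γ = 2.323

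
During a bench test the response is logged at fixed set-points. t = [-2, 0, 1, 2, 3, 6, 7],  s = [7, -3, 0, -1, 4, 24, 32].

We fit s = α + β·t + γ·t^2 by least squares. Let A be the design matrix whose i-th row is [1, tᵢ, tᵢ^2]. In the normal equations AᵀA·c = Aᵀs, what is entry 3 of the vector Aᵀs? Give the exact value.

2492

Entry 3 ↔ basis t^2, so (Aᵀs)_{3} = Σᵢ (t^2)·sᵢ = (4)·(7) + (0)·(-3) + (1)·(0) + (4)·(-1) + (9)·(4) + (36)·(24) + (49)·(32) = 2492.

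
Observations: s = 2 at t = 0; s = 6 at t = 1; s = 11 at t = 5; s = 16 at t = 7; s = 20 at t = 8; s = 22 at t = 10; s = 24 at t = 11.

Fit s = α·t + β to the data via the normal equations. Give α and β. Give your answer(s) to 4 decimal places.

The normal system XᵀX·[α, β]ᵀ = Xᵀs is [[360, 42]; [42, 7]]·[α, β]ᵀ = [817, 101]ᵀ.
Eliminating β: 7·(row 1) − 42·(row 2) gives 756·α = 7·817 − 42·101 = 1477, so α = 211/108.
Then β = (101 − 42·(211/108))/7 = 341/126.

α = 1.9537, β = 2.7063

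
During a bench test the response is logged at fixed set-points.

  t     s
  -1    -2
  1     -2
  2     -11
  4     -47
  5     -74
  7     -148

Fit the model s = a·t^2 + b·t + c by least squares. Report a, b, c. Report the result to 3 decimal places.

a = -3.071, b = 0.238, c = 1.095

Entries of AᵀA: Σt^2·t^2 = 3300, Σt^2·t = 540, Σt^2 = 96, Σt·t = 96, Σt = 18, Σ1 = 6.
Moment sums: Σt^2·s = -9902, Σt·s = -1616, Σs = -284.
AᵀA·[a, b, c]ᵀ = Aᵀs becomes [[3300, 540, 96]; [540, 96, 18]; [96, 18, 6]]·[a, b, c]ᵀ = [-9902, -1616, -284]ᵀ.
Row-reducing yields a = -43/14, b = 5/21, c = 23/21.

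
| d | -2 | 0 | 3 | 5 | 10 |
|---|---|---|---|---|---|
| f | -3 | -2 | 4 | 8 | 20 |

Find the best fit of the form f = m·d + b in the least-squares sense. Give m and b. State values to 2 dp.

Forming MᵀM = [[138, 16]; [16, 5]] and Mᵀf = [258, 27]ᵀ gives MᵀM·[m, b]ᵀ = Mᵀf.
Δ = 138·5 − 16² = 434.
m = (258·5 − 16·27)/434 = 429/217; b = (138·27 − 16·258)/434 = -201/217.

m = 1.98, b = -0.93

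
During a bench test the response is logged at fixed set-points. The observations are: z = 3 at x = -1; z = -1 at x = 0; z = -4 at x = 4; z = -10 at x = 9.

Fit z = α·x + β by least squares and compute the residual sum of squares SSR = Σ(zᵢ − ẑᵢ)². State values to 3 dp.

From the data, Σx·x = 98, Σx = 12, Σ1 = 4.
And Σx·z = -109, Σz = -12.
Normal equations: [[98, 12]; [12, 4]]·[α, β]ᵀ = [-109, -12]ᵀ.
det = 98·4 − 12² = 248.
α = ((-109)·4 − 12·(-12))/248 = -73/62; β = (98·(-12) − 12·(-109))/248 = 33/62.
Residuals: 40/31, -95/62, 11/62, 2/31; SSR = 251/62.

SSR = 4.048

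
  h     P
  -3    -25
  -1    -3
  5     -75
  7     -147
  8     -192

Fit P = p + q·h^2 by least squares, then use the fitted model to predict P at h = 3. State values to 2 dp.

Compute the Gram sums: Σ1 = 5, Σh^2 = 148, Σh^2·h^2 = 7204.
And ΣP = -442, Σh^2·P = -21594.
det = 5·7204 − 148² = 14116.
p = ((-442)·7204 − 148·(-21594))/14116 = 2936/3529; q = (5·(-21594) − 148·(-442))/14116 = -21277/7058.
At h = 3: P̂ = (2936/3529)·(1) + (-21277/7058)·(9) = -185621/7058.

P̂ = -26.30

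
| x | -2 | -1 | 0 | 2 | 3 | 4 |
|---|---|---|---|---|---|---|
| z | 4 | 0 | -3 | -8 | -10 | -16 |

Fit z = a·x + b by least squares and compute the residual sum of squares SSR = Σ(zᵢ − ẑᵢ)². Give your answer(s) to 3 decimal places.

AᵀA·[a, b]ᵀ = Aᵀz reads: 34·a + 6·b = -118;  6·a + 6·b = -33.
(Σx·x = 34, Σx = 6, Σ1 = 6, Σx·z = -118, Σz = -33.)
det = 34·6 − 6² = 168.
a = ((-118)·6 − 6·(-33))/168 = -85/28; b = (34·(-33) − 6·(-118))/168 = -69/28.
Residuals: 11/28, -4/7, -15/28, 15/28, 11/7, -39/28; SSR = 153/28.

SSR = 5.464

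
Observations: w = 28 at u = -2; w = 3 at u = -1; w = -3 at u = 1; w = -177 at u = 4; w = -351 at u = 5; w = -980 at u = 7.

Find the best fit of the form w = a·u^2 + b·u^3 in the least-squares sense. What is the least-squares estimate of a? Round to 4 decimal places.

Sums needed: Σu^2·u^2 = 3300, Σu^2·u^3 = 20924, Σu^3·u^3 = 137436.
Right-hand side: Σu^2·w = -59515, Σu^3·w = -391573.
Normal equations: [[3300, 20924]; [20924, 137436]]·[a, b]ᵀ = [-59515, -391573]ᵀ.
det = 3300·137436 − 20924² = 15725024.
a = ((-59515)·137436 − 20924·(-391573))/15725024 = 1721239/1965628; b = (3300·(-391573) − 20924·(-59515))/15725024 = -1465595/491407.

a = 0.8757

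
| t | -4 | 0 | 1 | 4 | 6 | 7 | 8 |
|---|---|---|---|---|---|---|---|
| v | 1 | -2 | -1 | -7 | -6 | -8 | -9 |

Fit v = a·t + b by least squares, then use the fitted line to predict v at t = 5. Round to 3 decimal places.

Normal-equation sums: Σt·t = 182, Σt = 22, Σ1 = 7.
Moment sums: Σt·v = -197, Σv = -32.
Normal equations: [[182, 22]; [22, 7]]·[a, b]ᵀ = [-197, -32]ᵀ.
det = 182·7 − 22² = 790.
a = ((-197)·7 − 22·(-32))/790 = -135/158; b = (182·(-32) − 22·(-197))/790 = -149/79.
At t = 5: v̂ = (-135/158)·(5) + (-149/79)·(1) = -973/158.

v̂ = -6.158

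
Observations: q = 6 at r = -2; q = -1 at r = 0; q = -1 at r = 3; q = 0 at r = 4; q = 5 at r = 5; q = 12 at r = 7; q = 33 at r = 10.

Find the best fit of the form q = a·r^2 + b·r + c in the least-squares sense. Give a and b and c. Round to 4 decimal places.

a = 0.5153, b = -1.8214, c = -0.2049

Sums needed: Σr^2·r^2 = 13379, Σr^2·r = 1551, Σr^2 = 203, Σr·r = 203, Σr = 27, Σ1 = 7.
And Σr^2·q = 4028, Σr·q = 424, Σq = 54.
Inverting the 3×3 Gram matrix, [a, b, c]ᵀ = [68003/131962, -240349/131962, -13517/65981]ᵀ.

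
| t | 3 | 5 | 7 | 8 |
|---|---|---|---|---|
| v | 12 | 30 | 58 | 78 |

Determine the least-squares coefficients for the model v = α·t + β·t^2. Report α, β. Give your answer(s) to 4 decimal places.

The normal system MᵀM·[α, β]ᵀ = Mᵀv is [[147, 1007]; [1007, 7203]]·[α, β]ᵀ = [1216, 8692]ᵀ.
Eliminating β: 7203·(row 1) − 1007·(row 2) gives 44792·α = 7203·1216 − 1007·8692 = 6004, so α = 1501/11198.
Then β = (8692 − 1007·(1501/11198))/7203 = 13303/11198.

α = 0.1340, β = 1.1880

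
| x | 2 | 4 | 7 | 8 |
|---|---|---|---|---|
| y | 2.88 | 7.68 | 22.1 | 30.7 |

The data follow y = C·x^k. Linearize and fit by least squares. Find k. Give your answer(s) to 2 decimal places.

k = 1.70

Let Y = ln y. Fitting Y = k·ln x + ln C by least squares:
Σln x = 6.1048, Σ(ln x)² = 10.5129, Σln y = 9.6163, Σln x·ln y = 16.7036.
Equations: 10.5129·k + 6.1048·ln C = 16.7036;  6.1048·k + 4·ln C = 9.6163.
Slope k = (n·Σln x·ln y − Σln x·Σln y)/(n·Σ(ln x)² − (Σln x)²) = (4·16.7036 − 6.1048·9.6163)/4.7831 = 1.69537; ln C = (Σln y − k·Σln x)/n = -0.18341.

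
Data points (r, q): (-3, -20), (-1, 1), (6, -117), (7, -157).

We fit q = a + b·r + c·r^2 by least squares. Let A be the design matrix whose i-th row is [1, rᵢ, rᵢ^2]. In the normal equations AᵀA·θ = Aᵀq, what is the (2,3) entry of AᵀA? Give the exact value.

531

Row 2 ↔ basis r, column 3 ↔ basis r^2, so (AᵀA)_{2,3} = Σᵢ (r)·(r^2) = (-3)·(9) + (-1)·(1) + (6)·(36) + (7)·(49) = 531.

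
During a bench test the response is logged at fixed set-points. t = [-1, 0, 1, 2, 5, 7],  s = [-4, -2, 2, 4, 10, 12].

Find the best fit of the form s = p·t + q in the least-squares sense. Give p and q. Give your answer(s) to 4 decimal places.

Compute the Gram sums: Σt·t = 80, Σt = 14, Σ1 = 6.
For Aᵀs: Σt·s = 148, Σs = 22.
AᵀA·[p, q]ᵀ = Aᵀs becomes [[80, 14]; [14, 6]]·[p, q]ᵀ = [148, 22]ᵀ.
Δ = 80·6 − 14² = 284.
p = (148·6 − 14·22)/284 = 145/71; q = (80·22 − 14·148)/284 = -78/71.

p = 2.0423, q = -1.0986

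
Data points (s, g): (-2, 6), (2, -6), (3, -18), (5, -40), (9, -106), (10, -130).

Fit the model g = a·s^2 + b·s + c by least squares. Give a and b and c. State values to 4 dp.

a = -0.9609, b = -3.6044, c = 2.9317

Sums needed: Σs^2·s^2 = 17299, Σs^2·s = 1881, Σs^2 = 223, Σs·s = 223, Σs = 27, Σ1 = 6.
Right-hand side: Σs^2·g = -22748, Σs·g = -2532, Σg = -294.
So XᵀX·[a, b, c]ᵀ = Xᵀg: [[17299, 1881, 223]; [1881, 223, 27]; [223, 27, 6]]·[a, b, c]ᵀ = [-22748, -2532, -294]ᵀ.
Solving the 3×3 system (Gaussian elimination) gives a = -208401/216890, b = -156351/43378, c = 601/205.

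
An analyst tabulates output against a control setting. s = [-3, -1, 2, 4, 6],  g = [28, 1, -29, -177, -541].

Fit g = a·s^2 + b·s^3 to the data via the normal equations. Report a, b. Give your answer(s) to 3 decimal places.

Entries of XᵀX: Σs^2·s^2 = 1650, Σs^2·s^3 = 8588, Σs^3·s^3 = 51546.
And Σs^2·g = -22171, Σs^3·g = -129173.
det = 1650·51546 − 8588² = 11297156.
a = ((-22171)·51546 − 8588·(-129173))/11297156 = -16744321/5648578; b = (1650·(-129173) − 8588·(-22171))/11297156 = -11365451/5648578.

a = -2.964, b = -2.012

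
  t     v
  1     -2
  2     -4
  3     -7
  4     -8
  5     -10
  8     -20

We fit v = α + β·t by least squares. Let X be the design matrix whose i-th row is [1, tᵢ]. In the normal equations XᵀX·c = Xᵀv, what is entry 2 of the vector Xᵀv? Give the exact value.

Entry 2 ↔ basis t, so (Xᵀv)_{2} = Σᵢ (t)·vᵢ = (1)·(-2) + (2)·(-4) + (3)·(-7) + (4)·(-8) + (5)·(-10) + (8)·(-20) = -273.

-273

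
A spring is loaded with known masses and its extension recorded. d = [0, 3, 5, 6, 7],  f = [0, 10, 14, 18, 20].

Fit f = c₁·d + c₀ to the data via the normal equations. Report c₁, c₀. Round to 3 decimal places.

Entries of AᵀA: Σd·d = 119, Σd = 21, Σ1 = 5.
Moment sums: Σd·f = 348, Σf = 62.
So AᵀA·[c₁, c₀]ᵀ = Aᵀf: [[119, 21]; [21, 5]]·[c₁, c₀]ᵀ = [348, 62]ᵀ.
Δ = 119·5 − 21² = 154.
c₁ = (348·5 − 21·62)/154 = 219/77; c₀ = (119·62 − 21·348)/154 = 5/11.

c₁ = 2.844, c₀ = 0.455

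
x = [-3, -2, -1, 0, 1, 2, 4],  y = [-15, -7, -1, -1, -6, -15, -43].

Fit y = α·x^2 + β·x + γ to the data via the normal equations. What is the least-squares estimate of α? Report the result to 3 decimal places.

Normal-equation sums: Σx^2·x^2 = 371, Σx^2·x = 37, Σx^2 = 35, Σx·x = 35, Σx = 1, Σ1 = 7.
For Mᵀy: Σx^2·y = -918, Σx·y = -148, Σy = -88.
Normal equations: [[371, 37, 35]; [37, 35, 1]; [35, 1, 7]]·[α, β, γ]ᵀ = [-918, -148, -88]ᵀ.
Row-reducing yields α = -1541/726, β = -703/363, γ = -37/22.

α = -2.123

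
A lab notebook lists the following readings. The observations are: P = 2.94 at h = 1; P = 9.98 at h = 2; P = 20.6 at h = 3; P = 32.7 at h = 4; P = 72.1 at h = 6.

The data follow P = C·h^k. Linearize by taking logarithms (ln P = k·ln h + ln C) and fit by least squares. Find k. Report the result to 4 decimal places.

k = 1.7735

Taking logs, ln P = k·ln h + ln C, so regress ln P on ln h.
Over the data: Σln h = 4.9698, Σ(ln h)² = 6.8196, Σln P = 14.1697, Σln h·ln P = 17.4180.
Normal system: [[6.8196, 4.9698]; [4.9698, 5]]·[k, ln C]ᵀ = [17.4180, 14.1697]ᵀ.
Δ = 6.8196·5 − (4.9698)² = 9.3990; k = (17.4180·5 − 4.9698·14.1697)/9.3990 = 1.77352, ln C = (6.8196·14.1697 − 4.9698·17.4180)/9.3990 = 1.07113.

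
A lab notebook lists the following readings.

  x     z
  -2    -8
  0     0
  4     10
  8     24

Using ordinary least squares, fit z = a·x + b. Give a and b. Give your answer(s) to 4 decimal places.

a = 3.1017, b = -1.2542

The normal equations are: 84·a + 10·b = 248;  10·a + 4·b = 26.
(Σx·x = 84, Σx = 10, Σ1 = 4, Σx·z = 248, Σz = 26.)
Eliminating b: 4·(row 1) − 10·(row 2) gives 236·a = 4·248 − 10·26 = 732, so a = 183/59.
Then b = (26 − 10·(183/59))/4 = -74/59.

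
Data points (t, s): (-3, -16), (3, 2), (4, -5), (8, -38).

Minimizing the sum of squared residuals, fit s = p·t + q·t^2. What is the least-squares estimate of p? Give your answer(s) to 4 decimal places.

Compute the Gram sums: Σt·t = 98, Σt·t^2 = 576, Σt^2·t^2 = 4514.
Moment sums: Σt·s = -270, Σt^2·s = -2638.
Eliminating q: 4514·(row 1) − 576·(row 2) gives 110596·p = 4514·(-270) − 576·(-2638) = 300708, so p = 75177/27649.
Then q = ((-2638) − 576·(75177/27649))/4514 = -25751/27649.

p = 2.7190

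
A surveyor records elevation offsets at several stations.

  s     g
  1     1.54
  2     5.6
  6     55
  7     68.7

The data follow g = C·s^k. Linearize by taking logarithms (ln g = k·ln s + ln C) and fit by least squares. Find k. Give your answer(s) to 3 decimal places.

k = 1.983

Linearized form: ln g = k·ln s + ln C. From the 4 transformed points,
Σln s = 4.4308, Σ(ln s)² = 7.4774, Σln g = 10.3916, Σln s·ln g = 16.6050.
Equations: 7.4774·k + 4.4308·ln C = 16.6050;  4.4308·k + 4·ln C = 10.3916.
Solving (det = 10.2775): k = 1.98264, ln C = 0.40173.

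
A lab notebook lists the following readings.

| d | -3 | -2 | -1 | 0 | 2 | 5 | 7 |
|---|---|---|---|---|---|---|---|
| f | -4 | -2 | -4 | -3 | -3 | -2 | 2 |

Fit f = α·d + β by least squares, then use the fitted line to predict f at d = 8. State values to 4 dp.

Forming MᵀM = [[92, 8]; [8, 7]] and Mᵀf = [18, -16]ᵀ gives MᵀM·[α, β]ᵀ = Mᵀf.
Determinant 92·7 − 8² = 580.
α = (18·7 − 8·(-16))/580 = 127/290; β = (92·(-16) − 8·18)/580 = -404/145.
At d = 8: f̂ = (127/290)·(8) + (-404/145)·(1) = 104/145.

f̂ = 0.7172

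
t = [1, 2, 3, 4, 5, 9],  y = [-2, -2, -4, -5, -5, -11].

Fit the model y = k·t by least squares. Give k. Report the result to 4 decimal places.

k = -1.1912

Normal-equation sums: Σt·t = 136.
And Σt·y = -162.
MᵀM·[k]ᵀ = Mᵀy becomes [[136]]·[k]ᵀ = [-162]ᵀ.
Hence k = -162 / 136 ≈ -1.19118.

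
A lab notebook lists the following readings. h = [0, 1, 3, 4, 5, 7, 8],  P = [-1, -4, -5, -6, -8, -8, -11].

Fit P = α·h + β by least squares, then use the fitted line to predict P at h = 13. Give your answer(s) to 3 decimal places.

P̂ = -15.662

Normal-equation sums: Σh·h = 164, Σh = 28, Σ1 = 7.
Right-hand side: Σh·P = -227, ΣP = -43.
Eliminating β: 7·(row 1) − 28·(row 2) gives 364·α = 7·(-227) − 28·(-43) = -385, so α = -55/52.
Then β = ((-43) − 28·(-55/52))/7 = -174/91.
At h = 13: P̂ = (-55/52)·(13) + (-174/91)·(1) = -5701/364.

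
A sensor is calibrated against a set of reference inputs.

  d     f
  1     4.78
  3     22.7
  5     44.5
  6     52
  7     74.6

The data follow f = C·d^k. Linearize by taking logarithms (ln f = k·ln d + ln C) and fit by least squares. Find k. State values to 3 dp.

Linearized form: ln f = k·ln d + ln C. From the 5 transformed points,
Over the data: Σln d = 6.4457, Σ(ln d)² = 10.7942, Σln f = 16.7457, Σln d·ln f = 25.0096.
Normal system: [[10.7942, 6.4457]; [6.4457, 5]]·[k, ln C]ᵀ = [25.0096, 16.7457]ᵀ.
Δ = 10.7942·5 − (6.4457)² = 12.4237; k = (25.0096·5 − 6.4457·16.7457)/12.4237 = 1.37720, ln C = (10.7942·16.7457 − 6.4457·25.0096)/12.4237 = 1.57372.

k = 1.377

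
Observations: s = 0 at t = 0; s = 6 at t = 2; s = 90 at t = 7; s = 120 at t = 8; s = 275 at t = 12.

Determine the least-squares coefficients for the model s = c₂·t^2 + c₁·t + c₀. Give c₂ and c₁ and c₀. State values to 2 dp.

Forming AᵀA = [[27249, 2591, 261]; [2591, 261, 29]; [261, 29, 5]] and Aᵀs = [51714, 4902, 491]ᵀ gives AᵀA·[c₂, c₁, c₀]ᵀ = Aᵀs.
Row-reducing yields c₂ = 519481/260054, c₁ = -273513/260054, c₀ = 3385/130027.

c₂ = 2.00, c₁ = -1.05, c₀ = 0.03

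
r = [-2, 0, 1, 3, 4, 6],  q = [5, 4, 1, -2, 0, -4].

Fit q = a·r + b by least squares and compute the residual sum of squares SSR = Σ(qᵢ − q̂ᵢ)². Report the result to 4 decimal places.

SSR = 6.7381

Normal-equation sums: Σr·r = 66, Σr = 12, Σ1 = 6.
Moment sums: Σr·q = -39, Σq = 4.
Normal equations: [[66, 12]; [12, 6]]·[a, b]ᵀ = [-39, 4]ᵀ.
det = 66·6 − 12² = 252.
a = ((-39)·6 − 12·4)/252 = -47/42; b = (66·4 − 12·(-39))/252 = 61/21.
Residuals: -1/7, 23/21, -11/14, -65/42, 11/7, -4/21; SSR = 283/42.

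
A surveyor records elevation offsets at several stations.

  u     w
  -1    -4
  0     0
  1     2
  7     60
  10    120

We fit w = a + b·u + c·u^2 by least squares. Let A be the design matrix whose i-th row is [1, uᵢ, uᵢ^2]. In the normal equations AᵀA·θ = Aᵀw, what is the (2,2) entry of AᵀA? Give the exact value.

Row 2 ↔ basis u, column 2 ↔ basis u, so (AᵀA)_{2,2} = Σᵢ (u)·(u) = (-1)·(-1) + (0)·(0) + (1)·(1) + (7)·(7) + (10)·(10) = 151.

151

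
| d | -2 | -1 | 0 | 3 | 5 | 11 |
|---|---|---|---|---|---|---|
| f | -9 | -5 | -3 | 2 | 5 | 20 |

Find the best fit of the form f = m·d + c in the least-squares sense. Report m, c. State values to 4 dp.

m = 2.1080, c = -3.9545

From the data, Σd·d = 160, Σd = 16, Σ1 = 6.
And Σd·f = 274, Σf = 10.
det = 160·6 − 16² = 704.
m = (274·6 − 16·10)/704 = 371/176; c = (160·10 − 16·274)/704 = -87/22.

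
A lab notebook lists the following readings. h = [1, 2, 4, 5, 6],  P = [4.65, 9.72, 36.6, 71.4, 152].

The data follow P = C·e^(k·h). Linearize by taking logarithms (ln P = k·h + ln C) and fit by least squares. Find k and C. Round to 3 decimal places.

k = 0.688, C = 2.370

Let Y = ln P. Fitting Y = k·h + ln C by least squares:
Over the data: Σh = 18.0000, Σ(h)² = 82.0000, Σln P = 16.7033, Σh·ln P = 71.9702.
Normal system: [[82.0000, 18.0000]; [18.0000, 5]]·[k, ln C]ᵀ = [71.9702, 16.7033]ᵀ.
Δ = 82.0000·5 − (18.0000)² = 86.0000; k = (71.9702·5 − 18.0000·16.7033)/86.0000 = 0.68828, ln C = (82.0000·16.7033 − 18.0000·71.9702)/86.0000 = 0.86285, so C = exp(0.86285) = 2.36991.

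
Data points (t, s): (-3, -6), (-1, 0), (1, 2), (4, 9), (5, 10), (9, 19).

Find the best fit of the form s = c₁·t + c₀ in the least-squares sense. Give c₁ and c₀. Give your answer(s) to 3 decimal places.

Sums needed: Σt·t = 133, Σt = 15, Σ1 = 6.
And Σt·s = 277, Σs = 34.
Normal equations: [[133, 15]; [15, 6]]·[c₁, c₀]ᵀ = [277, 34]ᵀ.
Δ = 133·6 − 15² = 573.
c₁ = (277·6 − 15·34)/573 = 384/191; c₀ = (133·34 − 15·277)/573 = 367/573.

c₁ = 2.010, c₀ = 0.640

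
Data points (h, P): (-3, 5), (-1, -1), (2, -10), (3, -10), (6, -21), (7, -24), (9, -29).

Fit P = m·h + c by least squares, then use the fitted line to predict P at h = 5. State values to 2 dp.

Entries of MᵀM: Σh·h = 189, Σh = 23, Σ1 = 7.
For MᵀP: Σh·P = -619, ΣP = -90.
Eliminating c: 7·(row 1) − 23·(row 2) gives 794·m = 7·(-619) − 23·(-90) = -2263, so m = -2263/794.
Then c = ((-90) − 23·(-2263/794))/7 = -2773/794.
At h = 5: P̂ = (-2263/794)·(5) + (-2773/794)·(1) = -7044/397.

P̂ = -17.74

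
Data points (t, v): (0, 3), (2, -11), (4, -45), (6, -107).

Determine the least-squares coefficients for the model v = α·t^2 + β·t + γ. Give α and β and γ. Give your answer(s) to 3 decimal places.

α = -3.000, β = -0.200, γ = 2.600

The normal system XᵀX·[α, β, γ]ᵀ = Xᵀv is [[1568, 288, 56]; [288, 56, 12]; [56, 12, 4]]·[α, β, γ]ᵀ = [-4616, -844, -160]ᵀ.
Row-reducing yields α = -3, β = -1/5, γ = 13/5.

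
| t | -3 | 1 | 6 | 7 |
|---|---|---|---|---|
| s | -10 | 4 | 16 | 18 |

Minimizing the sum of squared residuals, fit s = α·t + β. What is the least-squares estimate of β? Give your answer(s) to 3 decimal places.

MᵀM·[α, β]ᵀ = Mᵀs reads: 95·α + 11·β = 256;  11·α + 4·β = 28.
Determinant 95·4 − 11² = 259.
α = (256·4 − 11·28)/259 = 716/259; β = (95·28 − 11·256)/259 = -156/259.

β = -0.602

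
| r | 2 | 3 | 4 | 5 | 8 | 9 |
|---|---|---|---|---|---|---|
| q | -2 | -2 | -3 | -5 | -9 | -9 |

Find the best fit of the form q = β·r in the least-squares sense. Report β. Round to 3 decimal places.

β = -1.005

AᵀA·[β]ᵀ = Aᵀq reads: 199·β = -200.
Hence β = -200 / 199 ≈ -1.00503.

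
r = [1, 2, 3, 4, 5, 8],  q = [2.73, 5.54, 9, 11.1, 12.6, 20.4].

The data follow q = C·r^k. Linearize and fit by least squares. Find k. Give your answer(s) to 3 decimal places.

k = 0.959

Let Y = ln q. Fitting Y = k·ln r + ln C by least squares:
Σln r = 6.8669, Σ(ln r)² = 10.5236, Σln q = 12.8697, Σln r·ln q = 17.2858.
Equations: 10.5236·k + 6.8669·ln C = 17.2858;  6.8669·k + 6·ln C = 12.8697.
Δ = 10.5236·6 − (6.8669)² = 15.9867; k = (17.2858·6 − 6.8669·12.8697)/15.9867 = 0.95949, ln C = (10.5236·12.8697 − 6.8669·17.2858)/15.9867 = 1.04682.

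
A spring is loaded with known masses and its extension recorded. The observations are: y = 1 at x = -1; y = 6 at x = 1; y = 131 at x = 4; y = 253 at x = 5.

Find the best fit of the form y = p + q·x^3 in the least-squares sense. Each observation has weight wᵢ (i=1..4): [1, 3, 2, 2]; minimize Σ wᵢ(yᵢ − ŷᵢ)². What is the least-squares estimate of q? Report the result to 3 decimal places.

q = 1.993

From the data, Σwᵢ·1 = 8, Σwᵢ·x^3 = 380, Σwᵢ·x^3·x^3 = 39446.
And Σwᵢ·y = 787, Σwᵢ·x^3·y = 80035.
Normal equations: [[8, 380]; [380, 39446]]·[p, q]ᵀ = [787, 80035]ᵀ.
Determinant 8·39446 − 380² = 171168.
p = (787·39446 − 380·80035)/171168 = 105117/28528; q = (8·80035 − 380·787)/171168 = 28435/14264.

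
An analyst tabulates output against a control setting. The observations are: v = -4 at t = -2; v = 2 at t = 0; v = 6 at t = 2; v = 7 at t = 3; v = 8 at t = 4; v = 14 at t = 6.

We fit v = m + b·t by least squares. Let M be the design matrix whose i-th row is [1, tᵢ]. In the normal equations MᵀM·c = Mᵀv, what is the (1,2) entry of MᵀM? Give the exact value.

13

Row 1 ↔ basis 1, column 2 ↔ basis t, so (MᵀM)_{1,2} = Σᵢ t = (1)·(-2) + (1)·(0) + (1)·(2) + (1)·(3) + (1)·(4) + (1)·(6) = 13.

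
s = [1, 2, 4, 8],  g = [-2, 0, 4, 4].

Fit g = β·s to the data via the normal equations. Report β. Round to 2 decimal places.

Forming MᵀM = [[85]] and Mᵀg = [46]ᵀ gives MᵀM·[β]ᵀ = Mᵀg.
Hence β = 46 / 85 ≈ 0.541176.

β = 0.54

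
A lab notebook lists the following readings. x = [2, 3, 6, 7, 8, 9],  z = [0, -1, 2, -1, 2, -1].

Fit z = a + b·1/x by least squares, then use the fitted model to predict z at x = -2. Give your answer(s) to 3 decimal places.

ẑ = 1.585

With design matrix M, MᵀM = [[6, 695/504]; [695/504, 111073/254016]] and Mᵀz = [1, -1/252]ᵀ.
Eliminating b: (111073/254016)·(row 1) − (695/504)·(row 2) gives (183413/254016)·a = (111073/254016)·1 − (695/504)·(-1/252) = 112463/254016, so a = 112463/183413.
Then b = ((-1/252) − (695/504)·(112463/183413))/(111073/254016) = -356328/183413.
At x = -2: ẑ = (112463/183413)·(1) + (-356328/183413)·(-1/2) = 290627/183413.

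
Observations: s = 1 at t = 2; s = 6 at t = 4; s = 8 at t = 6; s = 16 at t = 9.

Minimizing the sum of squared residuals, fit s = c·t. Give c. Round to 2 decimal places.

c = 1.59

Forming MᵀM = [[137]] and Mᵀs = [218]ᵀ gives MᵀM·[c]ᵀ = Mᵀs.
c = 218/137 = 1.59124.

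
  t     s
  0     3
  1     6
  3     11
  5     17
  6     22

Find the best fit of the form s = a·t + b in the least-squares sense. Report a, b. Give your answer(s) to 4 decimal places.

From the data, Σt·t = 71, Σt = 15, Σ1 = 5.
For Aᵀs: Σt·s = 256, Σs = 59.
AᵀA·[a, b]ᵀ = Aᵀs becomes [[71, 15]; [15, 5]]·[a, b]ᵀ = [256, 59]ᵀ.
Eliminating b: 5·(row 1) − 15·(row 2) gives 130·a = 5·256 − 15·59 = 395, so a = 79/26.
Then b = (59 − 15·(79/26))/5 = 349/130.

a = 3.0385, b = 2.6846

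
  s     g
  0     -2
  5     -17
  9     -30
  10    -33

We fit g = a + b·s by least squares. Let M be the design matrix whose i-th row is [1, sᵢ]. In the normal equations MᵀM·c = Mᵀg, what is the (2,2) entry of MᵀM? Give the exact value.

206

Row 2 ↔ basis s, column 2 ↔ basis s, so (MᵀM)_{2,2} = Σᵢ (s)·(s) = (0)·(0) + (5)·(5) + (9)·(9) + (10)·(10) = 206.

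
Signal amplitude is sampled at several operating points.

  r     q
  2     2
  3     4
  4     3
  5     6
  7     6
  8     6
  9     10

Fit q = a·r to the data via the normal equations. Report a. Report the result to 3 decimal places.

With design matrix M, MᵀM = [[248]] and Mᵀq = [238]ᵀ.
Hence a = 238 / 248 ≈ 0.959677.

a = 0.960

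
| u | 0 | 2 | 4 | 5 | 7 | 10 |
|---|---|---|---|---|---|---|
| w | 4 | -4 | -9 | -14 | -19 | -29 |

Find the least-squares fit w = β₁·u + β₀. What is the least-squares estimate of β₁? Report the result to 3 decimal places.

β₁ = -3.247

The normal system MᵀM·[β₁, β₀]ᵀ = Mᵀw is [[194, 28]; [28, 6]]·[β₁, β₀]ᵀ = [-537, -71]ᵀ.
Determinant 194·6 − 28² = 380.
β₁ = ((-537)·6 − 28·(-71))/380 = -617/190; β₀ = (194·(-71) − 28·(-537))/380 = 631/190.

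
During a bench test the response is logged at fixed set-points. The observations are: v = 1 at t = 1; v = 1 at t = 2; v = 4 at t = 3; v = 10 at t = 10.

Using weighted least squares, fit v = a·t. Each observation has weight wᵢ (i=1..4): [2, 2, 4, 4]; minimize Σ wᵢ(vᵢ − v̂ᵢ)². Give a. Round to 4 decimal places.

a = 1.0179

Setting ∂/∂a … = 0 gives: 446·a = 454.
a = 454/446 = 1.01794.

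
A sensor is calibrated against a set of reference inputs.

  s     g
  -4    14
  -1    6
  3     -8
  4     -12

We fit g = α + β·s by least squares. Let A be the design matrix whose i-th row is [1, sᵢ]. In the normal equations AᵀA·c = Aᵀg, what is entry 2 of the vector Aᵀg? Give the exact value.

Entry 2 ↔ basis s, so (Aᵀg)_{2} = Σᵢ (s)·gᵢ = (-4)·(14) + (-1)·(6) + (3)·(-8) + (4)·(-12) = -134.

-134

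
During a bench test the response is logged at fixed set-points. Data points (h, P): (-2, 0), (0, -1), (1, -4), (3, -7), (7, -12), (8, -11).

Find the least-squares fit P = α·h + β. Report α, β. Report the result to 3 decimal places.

Forming AᵀA = [[127, 17]; [17, 6]] and AᵀP = [-197, -35]ᵀ gives AᵀA·[α, β]ᵀ = AᵀP.
Eliminating β: 6·(row 1) − 17·(row 2) gives 473·α = 6·(-197) − 17·(-35) = -587, so α = -587/473.
Then β = ((-35) − 17·(-587/473))/6 = -1096/473.

α = -1.241, β = -2.317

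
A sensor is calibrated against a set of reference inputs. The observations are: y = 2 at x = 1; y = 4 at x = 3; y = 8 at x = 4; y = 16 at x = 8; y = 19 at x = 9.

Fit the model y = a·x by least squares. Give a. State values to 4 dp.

Forming AᵀA = [[171]] and Aᵀy = [345]ᵀ gives AᵀA·[a]ᵀ = Aᵀy.
Hence a = 345 / 171 ≈ 2.01754.

a = 2.0175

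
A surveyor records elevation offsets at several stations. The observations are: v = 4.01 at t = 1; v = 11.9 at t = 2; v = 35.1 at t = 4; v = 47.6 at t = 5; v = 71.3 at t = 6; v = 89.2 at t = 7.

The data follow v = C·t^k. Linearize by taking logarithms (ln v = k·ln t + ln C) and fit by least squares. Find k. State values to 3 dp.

k = 1.587

Let Y = ln v. Fitting Y = k·ln t + ln C by least squares:
Σln t = 7.4265, Σ(ln t)² = 11.9895, Σln v = 20.0441, Σln t·ln v = 29.2504.
Equations: 11.9895·k + 7.4265·ln C = 29.2504;  7.4265·k + 6·ln C = 20.0441.
Slope k = (n·Σln t·ln v − Σln t·Σln v)/(n·Σ(ln t)² − (Σln t)²) = (6·29.2504 − 7.4265·20.0441)/16.7835 = 1.58749; ln C = (Σln v − k·Σln t)/n = 1.37576.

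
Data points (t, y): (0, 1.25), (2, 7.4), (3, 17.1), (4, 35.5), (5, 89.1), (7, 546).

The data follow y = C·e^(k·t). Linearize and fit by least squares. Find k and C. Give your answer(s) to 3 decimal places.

With ln yᵢ as the transformed response and tᵢ as the regressor:
AᵀA = [[103.0000, 21.0000]; [21.0000, 6]], rhs = [93.3655, 19.4256]ᵀ  (here Σt = 21.0000, Σ(t)² = 103.0000, Σln y = 19.4256, Σt·ln y = 93.3655).
Δ = 103.0000·6 − (21.0000)² = 177.0000; k = (93.3655·6 − 21.0000·19.4256)/177.0000 = 0.86020, ln C = (103.0000·19.4256 − 21.0000·93.3655)/177.0000 = 0.22691, so C = exp(0.22691) = 1.25472.

k = 0.860, C = 1.255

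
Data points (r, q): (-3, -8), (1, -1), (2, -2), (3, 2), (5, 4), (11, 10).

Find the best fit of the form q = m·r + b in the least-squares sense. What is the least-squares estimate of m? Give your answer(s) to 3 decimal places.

The normal equations are: 169·m + 19·b = 155;  19·m + 6·b = 5.
(Σr·r = 169, Σr = 19, Σ1 = 6, Σr·q = 155, Σq = 5.)
Eliminating b: 6·(row 1) − 19·(row 2) gives 653·m = 6·155 − 19·5 = 835, so m = 835/653.
Then b = (5 − 19·(835/653))/6 = -2100/653.

m = 1.279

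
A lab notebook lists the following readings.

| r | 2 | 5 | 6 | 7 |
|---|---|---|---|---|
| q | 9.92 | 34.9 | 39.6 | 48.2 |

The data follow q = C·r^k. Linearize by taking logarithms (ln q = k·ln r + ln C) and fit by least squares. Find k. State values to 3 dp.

Taking logs, ln q = k·ln r + ln C, so regress ln q on ln r.
Σln r = 6.0403, Σ(ln r)² = 10.0677, Σln q = 13.4012, Σln r·ln q = 21.4406.
Normal system: [[10.0677, 6.0403]; [6.0403, 4]]·[k, ln C]ᵀ = [21.4406, 13.4012]ᵀ.
Solving (det = 3.7862): k = 1.27193, ln C = 1.42961.

k = 1.272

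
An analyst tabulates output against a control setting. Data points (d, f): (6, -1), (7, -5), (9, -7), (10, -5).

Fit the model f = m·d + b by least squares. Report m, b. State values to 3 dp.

m = -1.000, b = 3.500

From the data, Σd·d = 266, Σd = 32, Σ1 = 4.
And Σd·f = -154, Σf = -18.
Normal equations: [[266, 32]; [32, 4]]·[m, b]ᵀ = [-154, -18]ᵀ.
Eliminating b: 4·(row 1) − 32·(row 2) gives 40·m = 4·(-154) − 32·(-18) = -40, so m = -1.
Then b = ((-18) − 32·(-1))/4 = 7/2.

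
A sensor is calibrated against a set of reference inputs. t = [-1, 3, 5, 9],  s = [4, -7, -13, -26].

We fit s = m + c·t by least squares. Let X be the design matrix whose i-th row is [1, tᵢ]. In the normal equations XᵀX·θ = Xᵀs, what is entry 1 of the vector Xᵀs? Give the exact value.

-42

Entry 1 ↔ basis 1, so (Xᵀs)_{1} = Σᵢ sᵢ = (1)·(4) + (1)·(-7) + (1)·(-13) + (1)·(-26) = -42.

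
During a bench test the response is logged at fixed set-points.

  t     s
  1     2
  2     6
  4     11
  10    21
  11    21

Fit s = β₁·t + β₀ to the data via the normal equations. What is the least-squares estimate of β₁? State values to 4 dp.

With design matrix A, AᵀA = [[242, 28]; [28, 5]] and Aᵀs = [499, 61]ᵀ.
det = 242·5 − 28² = 426.
β₁ = (499·5 − 28·61)/426 = 787/426; β₀ = (242·61 − 28·499)/426 = 395/213.

β₁ = 1.8474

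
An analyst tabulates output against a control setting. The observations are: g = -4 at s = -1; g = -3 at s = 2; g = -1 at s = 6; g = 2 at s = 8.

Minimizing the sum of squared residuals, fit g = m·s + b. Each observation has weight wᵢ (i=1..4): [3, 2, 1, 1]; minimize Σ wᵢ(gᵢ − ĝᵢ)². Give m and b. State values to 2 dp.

AᵀWA·[m, b]ᵀ = AᵀWg reads: 111·m + 15·b = 10;  15·m + 7·b = -17.
Eliminating b: 7·(row 1) − 15·(row 2) gives 552·m = 7·10 − 15·(-17) = 325, so m = 325/552.
Then b = ((-17) − 15·(325/552))/7 = -679/184.

m = 0.59, b = -3.69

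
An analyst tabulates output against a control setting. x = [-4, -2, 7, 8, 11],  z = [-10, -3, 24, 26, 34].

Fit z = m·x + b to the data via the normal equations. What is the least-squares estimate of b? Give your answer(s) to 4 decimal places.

From the data, Σx·x = 254, Σx = 20, Σ1 = 5.
For Aᵀz: Σx·z = 796, Σz = 71.
Normal equations: [[254, 20]; [20, 5]]·[m, b]ᵀ = [796, 71]ᵀ.
Determinant 254·5 − 20² = 870.
m = (796·5 − 20·71)/870 = 256/87; b = (254·71 − 20·796)/870 = 1057/435.

b = 2.4299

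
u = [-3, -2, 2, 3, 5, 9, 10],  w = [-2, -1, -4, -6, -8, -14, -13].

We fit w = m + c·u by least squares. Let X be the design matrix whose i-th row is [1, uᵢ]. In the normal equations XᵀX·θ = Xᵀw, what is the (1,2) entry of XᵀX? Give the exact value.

24

Row 1 ↔ basis 1, column 2 ↔ basis u, so (XᵀX)_{1,2} = Σᵢ u = (1)·(-3) + (1)·(-2) + (1)·(2) + (1)·(3) + (1)·(5) + (1)·(9) + (1)·(10) = 24.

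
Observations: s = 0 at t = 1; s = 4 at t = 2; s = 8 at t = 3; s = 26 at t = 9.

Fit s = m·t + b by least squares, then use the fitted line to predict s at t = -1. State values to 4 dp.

Compute the Gram sums: Σt·t = 95, Σt = 15, Σ1 = 4.
Moment sums: Σt·s = 266, Σs = 38.
So XᵀX·[m, b]ᵀ = Xᵀs: [[95, 15]; [15, 4]]·[m, b]ᵀ = [266, 38]ᵀ.
Eliminating b: 4·(row 1) − 15·(row 2) gives 155·m = 4·266 − 15·38 = 494, so m = 494/155.
Then b = (38 − 15·(494/155))/4 = -76/31.
At t = -1: ŝ = (494/155)·(-1) + (-76/31)·(1) = -874/155.

ŝ = -5.6387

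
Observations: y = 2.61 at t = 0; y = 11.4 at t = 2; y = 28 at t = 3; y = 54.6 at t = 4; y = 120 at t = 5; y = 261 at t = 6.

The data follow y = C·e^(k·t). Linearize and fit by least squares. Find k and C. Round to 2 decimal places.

k = 0.77, C = 2.59

Linearized form: ln y = k·t + ln C. From the 6 transformed points,
Σt = 20.0000, Σ(t)² = 90.0000, Σln y = 21.0772, Σt·ln y = 88.1886.
Equations: 90.0000·k + 20.0000·ln C = 88.1886;  20.0000·k + 6·ln C = 21.0772.
Solving (det = 140.0000): k = 0.76848, ln C = 0.95127, so C = exp(0.95127) = 2.58900.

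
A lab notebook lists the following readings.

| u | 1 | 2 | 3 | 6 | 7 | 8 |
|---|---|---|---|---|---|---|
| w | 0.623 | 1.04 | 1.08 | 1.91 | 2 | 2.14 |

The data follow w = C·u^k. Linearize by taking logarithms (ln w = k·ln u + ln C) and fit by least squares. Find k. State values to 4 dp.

Linearized form: ln w = k·ln u + ln C. From the 6 transformed points,
Over the data: Σln u = 7.6089, Σ(ln u)² = 13.0084, Σln w = 1.7440, Σln u·ln w = 4.2020.
Normal system: [[13.0084, 7.6089]; [7.6089, 6]]·[k, ln C]ᵀ = [4.2020, 1.7440]ᵀ.
Solving (det = 20.1558): k = 0.59249, ln C = -0.46070.

k = 0.5925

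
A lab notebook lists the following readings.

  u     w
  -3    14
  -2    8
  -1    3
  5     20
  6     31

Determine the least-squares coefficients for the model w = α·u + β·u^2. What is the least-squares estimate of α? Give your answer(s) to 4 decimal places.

α = -1.5019

Entries of XᵀX: Σu·u = 75, Σu·u^2 = 305, Σu^2·u^2 = 2019.
Moment sums: Σu·w = 225, Σu^2·w = 1777.
Normal equations: [[75, 305]; [305, 2019]]·[α, β]ᵀ = [225, 1777]ᵀ.
Eliminating β: 2019·(row 1) − 305·(row 2) gives 58400·α = 2019·225 − 305·1777 = -87710, so α = -8771/5840.
Then β = (1777 − 305·(-8771/5840))/2019 = 1293/1168.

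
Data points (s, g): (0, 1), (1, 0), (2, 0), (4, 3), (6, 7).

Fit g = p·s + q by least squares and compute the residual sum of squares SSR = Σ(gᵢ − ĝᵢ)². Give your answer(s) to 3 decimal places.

SSR = 6.991

With design matrix M, MᵀM = [[57, 13]; [13, 5]] and Mᵀg = [54, 11]ᵀ.
Determinant 57·5 − 13² = 116.
p = (54·5 − 13·11)/116 = 127/116; q = (57·11 − 13·54)/116 = -75/116.
Residuals: 191/116, -13/29, -179/116, -85/116, 125/116; SSR = 811/116.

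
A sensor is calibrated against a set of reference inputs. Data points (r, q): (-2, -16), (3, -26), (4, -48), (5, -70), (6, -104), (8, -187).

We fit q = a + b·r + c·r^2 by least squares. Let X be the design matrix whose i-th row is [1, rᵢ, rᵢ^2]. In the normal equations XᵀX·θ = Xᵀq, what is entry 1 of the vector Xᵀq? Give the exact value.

Entry 1 ↔ basis 1, so (Xᵀq)_{1} = Σᵢ qᵢ = (1)·(-16) + (1)·(-26) + (1)·(-48) + (1)·(-70) + (1)·(-104) + (1)·(-187) = -451.

-451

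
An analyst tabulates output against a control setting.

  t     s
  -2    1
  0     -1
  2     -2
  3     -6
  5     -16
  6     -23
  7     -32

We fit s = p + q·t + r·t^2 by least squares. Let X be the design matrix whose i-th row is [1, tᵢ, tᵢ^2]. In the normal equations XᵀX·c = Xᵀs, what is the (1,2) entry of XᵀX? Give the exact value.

21

Row 1 ↔ basis 1, column 2 ↔ basis t, so (XᵀX)_{1,2} = Σᵢ t = (1)·(-2) + (1)·(0) + (1)·(2) + (1)·(3) + (1)·(5) + (1)·(6) + (1)·(7) = 21.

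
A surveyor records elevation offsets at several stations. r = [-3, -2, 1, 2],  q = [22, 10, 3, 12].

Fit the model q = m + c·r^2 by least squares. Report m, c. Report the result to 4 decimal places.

MᵀM·[m, c]ᵀ = Mᵀq reads: 4·m + 18·c = 47;  18·m + 114·c = 289.
(Σ1 = 4, Σr^2 = 18, Σr^2·r^2 = 114, Σq = 47, Σr^2·q = 289.)
Determinant 4·114 − 18² = 132.
m = (47·114 − 18·289)/132 = 13/11; c = (4·289 − 18·47)/132 = 155/66.

m = 1.1818, c = 2.3485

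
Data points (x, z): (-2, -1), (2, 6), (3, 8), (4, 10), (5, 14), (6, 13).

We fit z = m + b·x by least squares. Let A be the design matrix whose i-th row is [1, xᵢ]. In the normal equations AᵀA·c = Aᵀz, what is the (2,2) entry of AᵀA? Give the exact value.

Row 2 ↔ basis x, column 2 ↔ basis x, so (AᵀA)_{2,2} = Σᵢ (x)·(x) = (-2)·(-2) + (2)·(2) + (3)·(3) + (4)·(4) + (5)·(5) + (6)·(6) = 94.

94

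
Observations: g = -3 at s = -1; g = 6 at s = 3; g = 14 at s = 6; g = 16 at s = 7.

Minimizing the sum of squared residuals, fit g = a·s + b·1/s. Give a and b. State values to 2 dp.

a = 2.26, b = 0.49

Entries of MᵀM: Σs·s = 95, Σs·1/s = 4, Σ1/s·1/s = 2045/1764.
Moment sums: Σs·g = 217, Σ1/s·g = 202/21.
Eliminating b: (2045/1764)·(row 1) − 4·(row 2) gives (166051/1764)·a = (2045/1764)·217 − 4·(202/21) = 53699/252, so a = 375893/166051.
Then b = ((202/21) − 4·(375893/166051))/(2045/1764) = 80808/166051.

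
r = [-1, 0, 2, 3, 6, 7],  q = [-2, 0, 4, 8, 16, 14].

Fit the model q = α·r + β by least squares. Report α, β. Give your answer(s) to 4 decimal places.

XᵀX·[α, β]ᵀ = Xᵀq reads: 99·α + 17·β = 228;  17·α + 6·β = 40.
Eliminating β: 6·(row 1) − 17·(row 2) gives 305·α = 6·228 − 17·40 = 688, so α = 688/305.
Then β = (40 − 17·(688/305))/6 = 84/305.

α = 2.2557, β = 0.2754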